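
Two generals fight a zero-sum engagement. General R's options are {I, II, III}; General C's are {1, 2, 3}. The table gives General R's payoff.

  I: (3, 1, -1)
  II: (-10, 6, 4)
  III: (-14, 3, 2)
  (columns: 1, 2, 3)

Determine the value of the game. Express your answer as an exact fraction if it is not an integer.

1/9

Row minima: I → -1, II → -10, III → -14; maximin = -1.
Column maxima: 1 → 3, 2 → 6, 3 → 4; minimax = 3.
-1 ≠ 3, so there is no saddle point; optimal play is mixed.
III is strictly dominated by II, so General R never plays it.
2 is strictly dominated by 3 (it gives General R strictly more in every row), so General C never plays it.
On the remaining 2×2 (I, II vs 1, 3):
Let General R play I with probability p. Expected payoff against 1: 3p + (-10)(1−p) = 13p − 10; against 3: (-1)p + 4(1−p) = −5p + 4.
Setting these equal: 13p − 10 = −5p + 4 ⇒ 18p = 14 ⇒ p = 7/9, and the value is (13)·(7/9) − 10 = 1/9.
For General C: with q = P(1), equating I's and II's payoffs gives 4q − 1 = −14q + 4 ⇒ q = 5/18.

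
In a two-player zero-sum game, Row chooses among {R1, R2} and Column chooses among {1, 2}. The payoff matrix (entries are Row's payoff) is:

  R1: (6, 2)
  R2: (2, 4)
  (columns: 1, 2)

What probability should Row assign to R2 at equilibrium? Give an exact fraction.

2/3

Row minima: R1 → 2, R2 → 2; maximin = 2.
Column maxima: 1 → 6, 2 → 4; minimax = 4.
2 ≠ 4, so there is no saddle point; optimal play is mixed.
Let Row play R1 with probability p. Expected payoff against 1: 6p + 2(1−p) = 4p + 2; against 2: 2p + 4(1−p) = −2p + 4.
Setting these equal: 4p + 2 = −2p + 4 ⇒ 6p = 2 ⇒ p = 1/3, and the value is (4)·(1/3) + 2 = 10/3.
For Column: with q = P(1), equating R1's and R2's payoffs gives 4q + 2 = −2q + 4 ⇒ q = 1/3.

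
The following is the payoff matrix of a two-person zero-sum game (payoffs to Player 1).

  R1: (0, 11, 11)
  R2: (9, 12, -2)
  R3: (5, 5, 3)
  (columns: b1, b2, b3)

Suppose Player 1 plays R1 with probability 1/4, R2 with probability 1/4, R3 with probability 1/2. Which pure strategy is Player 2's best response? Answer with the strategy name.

If Player 2 plays b1, Player 1's expected payoff is (1/4)·0 + (1/4)·9 + (1/2)·5 = 19/4.
If Player 2 plays b2, Player 1's expected payoff is (1/4)·11 + (1/4)·12 + (1/2)·5 = 33/4.
If Player 2 plays b3, Player 1's expected payoff is (1/4)·11 + (1/4)·(-2) + (1/2)·3 = 15/4.
Player 2 minimizes Player 1's payoff; the smallest is 15/4, so the best response is b3.

b3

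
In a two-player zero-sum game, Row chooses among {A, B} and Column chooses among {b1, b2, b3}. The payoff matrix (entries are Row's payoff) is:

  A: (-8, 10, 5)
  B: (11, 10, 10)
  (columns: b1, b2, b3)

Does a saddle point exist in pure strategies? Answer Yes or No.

Row minima: A → -8, B → 10; maximin = 10.
Column maxima: b1 → 11, b2 → 10, b3 → 10; minimax = 10.
maximin = minimax = 10, so a saddle point exists.

Yes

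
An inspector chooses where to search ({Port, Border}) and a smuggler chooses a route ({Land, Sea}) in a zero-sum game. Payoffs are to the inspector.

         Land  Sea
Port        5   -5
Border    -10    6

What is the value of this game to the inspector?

-10/13

Row minima: Port → -5, Border → -10; maximin = -5.
Column maxima: Land → 5, Sea → 6; minimax = 5.
-5 ≠ 5, so there is no saddle point; optimal play is mixed.
Let the inspector play Port with probability p. Expected payoff against Land: 5p + (-10)(1−p) = 15p − 10; against Sea: (-5)p + 6(1−p) = −11p + 6.
Setting these equal: 15p − 10 = −11p + 6 ⇒ 26p = 16 ⇒ p = 8/13, and the value is (15)·(8/13) − 10 = -10/13.
For the smuggler: with q = P(Land), equating Port's and Border's payoffs gives 10q − 5 = −16q + 6 ⇒ q = 11/26.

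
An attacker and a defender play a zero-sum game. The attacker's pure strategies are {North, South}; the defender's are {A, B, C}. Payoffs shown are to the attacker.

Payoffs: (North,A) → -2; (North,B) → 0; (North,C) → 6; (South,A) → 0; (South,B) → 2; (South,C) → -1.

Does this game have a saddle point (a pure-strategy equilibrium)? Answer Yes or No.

No

Row minima: North → -2, South → -1; maximin = -1.
Column maxima: A → 0, B → 2, C → 6; minimax = 0.
-1 ≠ 0, so no pure-strategy equilibrium exists.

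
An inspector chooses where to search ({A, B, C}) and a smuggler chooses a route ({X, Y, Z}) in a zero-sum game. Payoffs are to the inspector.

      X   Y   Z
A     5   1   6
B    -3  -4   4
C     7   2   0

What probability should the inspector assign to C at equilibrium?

Row minima: A → 1, B → -4, C → 0; maximin = 1.
Column maxima: X → 7, Y → 2, Z → 6; minimax = 2.
1 ≠ 2, so there is no saddle point; optimal play is mixed.
B is strictly dominated by A, so the inspector never plays it.
X is strictly dominated by Y (it gives the inspector strictly more in every row), so the smuggler never plays it.
On the remaining 2×2 (A, C vs Y, Z):
Let the inspector play A with probability p. Expected payoff against Y: 1p + 2(1−p) = −p + 2; against Z: 6p + 0(1−p) = 6p.
Setting these equal: −p + 2 = 6p ⇒ −7p = -2 ⇒ p = 2/7, and the value is (-1)·(2/7) + 2 = 12/7.
For the smuggler: with q = P(Y), equating A's and C's payoffs gives −5q + 6 = 2q ⇒ q = 6/7.

5/7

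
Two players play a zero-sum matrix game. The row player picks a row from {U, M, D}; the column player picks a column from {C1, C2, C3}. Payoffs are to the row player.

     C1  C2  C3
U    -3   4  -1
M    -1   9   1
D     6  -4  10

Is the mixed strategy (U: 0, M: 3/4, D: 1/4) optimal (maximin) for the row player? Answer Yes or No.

Against C1 this mix gives (3/4)·(-1) + (1/4)·6 = 3/4.
Against C2 this mix gives (3/4)·9 + (1/4)·(-4) = 23/4.
Against C3 this mix gives (3/4)·1 + (1/4)·10 = 13/4.
The column player will play C1, holding the row player to 3/4. Shifting weight toward the row that does better against C1 would raise this floor (the equalizing mix achieves 5/2 against both C1 and C2), so the proposed strategy is not optimal.

No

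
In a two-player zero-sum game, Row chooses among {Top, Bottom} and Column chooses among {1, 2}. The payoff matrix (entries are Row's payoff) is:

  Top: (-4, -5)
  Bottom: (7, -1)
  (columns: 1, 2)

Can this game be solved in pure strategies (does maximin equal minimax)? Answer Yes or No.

Row minima: Top → -5, Bottom → -1; maximin = -1.
Column maxima: 1 → 7, 2 → -1; minimax = -1.
maximin = minimax = -1, so a saddle point exists.

Yes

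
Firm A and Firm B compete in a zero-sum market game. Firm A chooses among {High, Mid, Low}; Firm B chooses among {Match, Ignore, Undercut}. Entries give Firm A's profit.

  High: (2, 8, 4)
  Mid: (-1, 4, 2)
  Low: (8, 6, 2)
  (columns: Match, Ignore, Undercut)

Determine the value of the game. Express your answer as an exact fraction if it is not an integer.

Row minima: High → 2, Mid → -1, Low → 2; maximin = 2.
Column maxima: Match → 8, Ignore → 8, Undercut → 4; minimax = 4.
2 ≠ 4, so there is no saddle point; optimal play is mixed.
Mid is strictly dominated by High, so Firm A never plays it.
Ignore is strictly dominated by Undercut (it gives Firm A strictly more in every row), so Firm B never plays it.
On the remaining 2×2 (High, Low vs Match, Undercut):
Let Firm A play High with probability p. Expected payoff against Match: 2p + 8(1−p) = −6p + 8; against Undercut: 4p + 2(1−p) = 2p + 2.
Setting these equal: −6p + 8 = 2p + 2 ⇒ −8p = -6 ⇒ p = 3/4, and the value is (-6)·(3/4) + 8 = 7/2.
For Firm B: with q = P(Match), equating High's and Low's payoffs gives −2q + 4 = 6q + 2 ⇒ q = 1/4.

7/2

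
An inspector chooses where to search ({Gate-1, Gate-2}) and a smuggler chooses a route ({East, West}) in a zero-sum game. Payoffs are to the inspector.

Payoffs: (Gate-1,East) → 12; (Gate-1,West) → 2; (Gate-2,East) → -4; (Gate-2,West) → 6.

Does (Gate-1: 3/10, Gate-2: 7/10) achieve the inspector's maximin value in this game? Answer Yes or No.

Against East this mix gives (3/10)·12 + (7/10)·(-4) = 4/5.
Against West this mix gives (3/10)·2 + (7/10)·6 = 24/5.
The smuggler will play East, holding the inspector to 4/5. Shifting weight toward the row that does better against East would raise this floor (the equalizing mix achieves 4 against both East and West), so the proposed strategy is not optimal.

No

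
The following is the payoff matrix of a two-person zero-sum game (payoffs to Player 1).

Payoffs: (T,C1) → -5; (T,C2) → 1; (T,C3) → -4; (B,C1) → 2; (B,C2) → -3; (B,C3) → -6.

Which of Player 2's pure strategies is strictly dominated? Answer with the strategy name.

C2

C3 holds Player 1's payoff strictly below C2 in every row: -4 < 1, -6 < -3.
So C2 is strictly dominated for Player 2.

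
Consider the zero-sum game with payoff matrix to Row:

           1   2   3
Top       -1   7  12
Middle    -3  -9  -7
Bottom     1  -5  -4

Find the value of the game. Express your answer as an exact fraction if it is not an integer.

Row minima: Top → -1, Middle → -9, Bottom → -5; maximin = -1.
Column maxima: 1 → 1, 2 → 7, 3 → 12; minimax = 1.
-1 ≠ 1, so there is no saddle point; optimal play is mixed.
Middle is strictly dominated by Top, so Row never plays it.
3 is strictly dominated by 2 (it gives Row strictly more in every row), so Column never plays it.
On the remaining 2×2 (Top, Bottom vs 1, 2):
Let Row play Top with probability p. Expected payoff against 1: (-1)p + 1(1−p) = −2p + 1; against 2: 7p + (-5)(1−p) = 12p − 5.
Setting these equal: −2p + 1 = 12p − 5 ⇒ −14p = -6 ⇒ p = 3/7, and the value is (-2)·(3/7) + 1 = 1/7.
For Column: with q = P(1), equating Top's and Bottom's payoffs gives −8q + 7 = 6q − 5 ⇒ q = 6/7.

1/7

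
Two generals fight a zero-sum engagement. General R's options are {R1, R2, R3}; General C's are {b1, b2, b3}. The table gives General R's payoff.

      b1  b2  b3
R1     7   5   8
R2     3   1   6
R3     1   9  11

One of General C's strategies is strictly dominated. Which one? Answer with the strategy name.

b1 holds General R's payoff strictly below b3 in every row: 7 < 8, 3 < 6, 1 < 11.
So b3 is strictly dominated for General C.

b3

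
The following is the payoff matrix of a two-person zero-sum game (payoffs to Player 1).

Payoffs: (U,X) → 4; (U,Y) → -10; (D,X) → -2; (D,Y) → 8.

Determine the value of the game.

1/2

Row minima: U → -10, D → -2; maximin = -2.
Column maxima: X → 4, Y → 8; minimax = 4.
-2 ≠ 4, so there is no saddle point; optimal play is mixed.
Let Player 1 play U with probability p. Expected payoff against X: 4p + (-2)(1−p) = 6p − 2; against Y: (-10)p + 8(1−p) = −18p + 8.
Setting these equal: 6p − 2 = −18p + 8 ⇒ 24p = 10 ⇒ p = 5/12, and the value is (6)·(5/12) − 2 = 1/2.
For Player 2: with q = P(X), equating U's and D's payoffs gives 14q − 10 = −10q + 8 ⇒ q = 3/4.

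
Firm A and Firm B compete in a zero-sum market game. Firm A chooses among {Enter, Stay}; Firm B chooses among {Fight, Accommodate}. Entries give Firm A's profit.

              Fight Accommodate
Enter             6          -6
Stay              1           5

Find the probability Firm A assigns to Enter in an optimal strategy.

1/4

Row minima: Enter → -6, Stay → 1; maximin = 1.
Column maxima: Fight → 6, Accommodate → 5; minimax = 5.
1 ≠ 5, so there is no saddle point; optimal play is mixed.
Let Firm A play Enter with probability p. Expected payoff against Fight: 6p + 1(1−p) = 5p + 1; against Accommodate: (-6)p + 5(1−p) = −11p + 5.
Setting these equal: 5p + 1 = −11p + 5 ⇒ 16p = 4 ⇒ p = 1/4, and the value is (5)·(1/4) + 1 = 9/4.
For Firm B: with q = P(Fight), equating Enter's and Stay's payoffs gives 12q − 6 = −4q + 5 ⇒ q = 11/16.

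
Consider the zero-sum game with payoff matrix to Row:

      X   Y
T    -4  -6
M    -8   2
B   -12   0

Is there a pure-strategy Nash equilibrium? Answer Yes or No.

Row minima: T → -6, M → -8, B → -12; maximin = -6.
Column maxima: X → -4, Y → 2; minimax = -4.
-6 ≠ -4, so no pure-strategy equilibrium exists.

No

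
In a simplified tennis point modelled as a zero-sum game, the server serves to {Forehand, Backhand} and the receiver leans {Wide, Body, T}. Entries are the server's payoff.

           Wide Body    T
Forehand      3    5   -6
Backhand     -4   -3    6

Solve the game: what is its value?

Row minima: Forehand → -6, Backhand → -4; maximin = -4.
Column maxima: Wide → 3, Body → 5, T → 6; minimax = 3.
-4 ≠ 3, so there is no saddle point; optimal play is mixed.
Body is strictly dominated by Wide (it gives the server strictly more in every row), so the receiver never plays it.
On the remaining 2×2 (Forehand, Backhand vs Wide, T):
Let the server play Forehand with probability p. Expected payoff against Wide: 3p + (-4)(1−p) = 7p − 4; against T: (-6)p + 6(1−p) = −12p + 6.
Setting these equal: 7p − 4 = −12p + 6 ⇒ 19p = 10 ⇒ p = 10/19, and the value is (7)·(10/19) − 4 = -6/19.
For the receiver: with q = P(Wide), equating Forehand's and Backhand's payoffs gives 9q − 6 = −10q + 6 ⇒ q = 12/19.

-6/19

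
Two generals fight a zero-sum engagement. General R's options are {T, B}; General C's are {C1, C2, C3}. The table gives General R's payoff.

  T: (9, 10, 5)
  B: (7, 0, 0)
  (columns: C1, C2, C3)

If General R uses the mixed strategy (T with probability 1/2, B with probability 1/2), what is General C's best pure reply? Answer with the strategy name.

If General C plays C1, General R's expected payoff is (1/2)·9 + (1/2)·7 = 8.
If General C plays C2, General R's expected payoff is (1/2)·10 + (1/2)·0 = 5.
If General C plays C3, General R's expected payoff is (1/2)·5 + (1/2)·0 = 5/2.
General C minimizes General R's payoff; the smallest is 5/2, so the best response is C3.

C3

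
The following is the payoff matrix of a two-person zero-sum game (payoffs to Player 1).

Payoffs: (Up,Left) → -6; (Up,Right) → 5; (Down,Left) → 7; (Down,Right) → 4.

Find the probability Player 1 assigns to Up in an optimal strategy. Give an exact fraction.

3/14

Row minima: Up → -6, Down → 4; maximin = 4.
Column maxima: Left → 7, Right → 5; minimax = 5.
4 ≠ 5, so there is no saddle point; optimal play is mixed.
Let Player 1 play Up with probability p. Expected payoff against Left: (-6)p + 7(1−p) = −13p + 7; against Right: 5p + 4(1−p) = p + 4.
Setting these equal: −13p + 7 = p + 4 ⇒ −14p = -3 ⇒ p = 3/14, and the value is (-13)·(3/14) + 7 = 59/14.
For Player 2: with q = P(Left), equating Up's and Down's payoffs gives −11q + 5 = 3q + 4 ⇒ q = 1/14.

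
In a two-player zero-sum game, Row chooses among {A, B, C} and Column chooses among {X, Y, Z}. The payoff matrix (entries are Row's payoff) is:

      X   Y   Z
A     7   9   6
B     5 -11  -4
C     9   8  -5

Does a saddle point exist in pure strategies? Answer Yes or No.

Yes

Row minima: A → 6, B → -11, C → -5; maximin = 6.
Column maxima: X → 9, Y → 9, Z → 6; minimax = 6.
maximin = minimax = 6, so a saddle point exists.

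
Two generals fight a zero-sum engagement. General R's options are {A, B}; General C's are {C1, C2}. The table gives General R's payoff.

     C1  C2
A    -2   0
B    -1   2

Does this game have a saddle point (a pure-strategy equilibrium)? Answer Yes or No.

Row minima: A → -2, B → -1; maximin = -1.
Column maxima: C1 → -1, C2 → 2; minimax = -1.
maximin = minimax = -1, so a saddle point exists.

Yes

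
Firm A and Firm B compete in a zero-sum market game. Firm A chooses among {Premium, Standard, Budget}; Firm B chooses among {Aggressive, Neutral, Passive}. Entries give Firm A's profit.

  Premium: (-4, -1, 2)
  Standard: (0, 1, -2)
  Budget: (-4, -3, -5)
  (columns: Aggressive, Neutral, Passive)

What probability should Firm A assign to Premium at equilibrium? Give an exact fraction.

Row minima: Premium → -4, Standard → -2, Budget → -5; maximin = -2.
Column maxima: Aggressive → 0, Neutral → 1, Passive → 2; minimax = 0.
-2 ≠ 0, so there is no saddle point; optimal play is mixed.
Budget is strictly dominated by Standard, so Firm A never plays it.
Neutral is strictly dominated by Aggressive (it gives Firm A strictly more in every row), so Firm B never plays it.
On the remaining 2×2 (Premium, Standard vs Aggressive, Passive):
Let Firm A play Premium with probability p. Expected payoff against Aggressive: (-4)p + 0(1−p) = −4p; against Passive: 2p + (-2)(1−p) = 4p − 2.
Setting these equal: −4p = 4p − 2 ⇒ −8p = -2 ⇒ p = 1/4, and the value is (-4)·(1/4) = -1.
For Firm B: with q = P(Aggressive), equating Premium's and Standard's payoffs gives −6q + 2 = 2q − 2 ⇒ q = 1/2.

1/4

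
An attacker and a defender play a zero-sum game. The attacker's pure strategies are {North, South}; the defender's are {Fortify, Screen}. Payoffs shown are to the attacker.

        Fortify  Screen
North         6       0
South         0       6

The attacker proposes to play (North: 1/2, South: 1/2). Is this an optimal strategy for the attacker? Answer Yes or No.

Yes

Against Fortify this mix gives (1/2)·6 + (1/2)·0 = 3.
Against Screen this mix gives (1/2)·0 + (1/2)·6 = 3.
All of the defender's active replies (Fortify, Screen) yield 3, and no column does worse for the attacker. The mix makes the defender indifferent and guarantees 3, so it is optimal.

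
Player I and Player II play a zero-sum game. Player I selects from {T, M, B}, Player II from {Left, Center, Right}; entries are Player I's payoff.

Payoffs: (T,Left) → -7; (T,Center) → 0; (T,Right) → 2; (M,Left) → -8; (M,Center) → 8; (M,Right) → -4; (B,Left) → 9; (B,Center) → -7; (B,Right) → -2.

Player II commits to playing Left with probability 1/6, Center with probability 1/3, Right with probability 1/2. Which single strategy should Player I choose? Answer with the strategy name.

Expected payoff of T: (1/6)·(-7) + (1/3)·0 + (1/2)·2 = -1/6.
Expected payoff of M: (1/6)·(-8) + (1/3)·8 + (1/2)·(-4) = -2/3.
Expected payoff of B: (1/6)·9 + (1/3)·(-7) + (1/2)·(-2) = -11/6.
The largest is -1/6, so Player I's best response is T.

T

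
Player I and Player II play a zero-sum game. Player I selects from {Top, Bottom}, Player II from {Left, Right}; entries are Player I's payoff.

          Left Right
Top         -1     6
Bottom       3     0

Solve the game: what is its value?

9/5

Row minima: Top → -1, Bottom → 0; maximin = 0.
Column maxima: Left → 3, Right → 6; minimax = 3.
0 ≠ 3, so there is no saddle point; optimal play is mixed.
Let Player I play Top with probability p. Expected payoff against Left: (-1)p + 3(1−p) = −4p + 3; against Right: 6p + 0(1−p) = 6p.
Setting these equal: −4p + 3 = 6p ⇒ −10p = -3 ⇒ p = 3/10, and the value is (-4)·(3/10) + 3 = 9/5.
For Player II: with q = P(Left), equating Top's and Bottom's payoffs gives −7q + 6 = 3q ⇒ q = 3/5.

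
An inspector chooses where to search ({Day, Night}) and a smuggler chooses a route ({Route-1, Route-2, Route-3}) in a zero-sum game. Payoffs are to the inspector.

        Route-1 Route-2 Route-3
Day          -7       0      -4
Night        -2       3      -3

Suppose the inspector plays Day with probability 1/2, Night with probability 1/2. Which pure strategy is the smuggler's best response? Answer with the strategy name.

If the smuggler plays Route-1, the inspector's expected payoff is (1/2)·(-7) + (1/2)·(-2) = -9/2.
If the smuggler plays Route-2, the inspector's expected payoff is (1/2)·0 + (1/2)·3 = 3/2.
If the smuggler plays Route-3, the inspector's expected payoff is (1/2)·(-4) + (1/2)·(-3) = -7/2.
The smuggler minimizes the inspector's payoff; the smallest is -9/2, so the best response is Route-1.

Route-1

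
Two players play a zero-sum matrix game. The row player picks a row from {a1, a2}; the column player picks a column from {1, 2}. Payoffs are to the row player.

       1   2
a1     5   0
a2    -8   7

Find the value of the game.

7/4

Row minima: a1 → 0, a2 → -8; maximin = 0.
Column maxima: 1 → 5, 2 → 7; minimax = 5.
0 ≠ 5, so there is no saddle point; optimal play is mixed.
Let the row player play a1 with probability p. Expected payoff against 1: 5p + (-8)(1−p) = 13p − 8; against 2: 0p + 7(1−p) = −7p + 7.
Setting these equal: 13p − 8 = −7p + 7 ⇒ 20p = 15 ⇒ p = 3/4, and the value is (13)·(3/4) − 8 = 7/4.
For the column player: with q = P(1), equating a1's and a2's payoffs gives 5q = −15q + 7 ⇒ q = 7/20.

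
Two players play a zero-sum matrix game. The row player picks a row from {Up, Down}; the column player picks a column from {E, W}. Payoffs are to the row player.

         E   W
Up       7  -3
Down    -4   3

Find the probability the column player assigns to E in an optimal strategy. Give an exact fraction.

6/17

Row minima: Up → -3, Down → -4; maximin = -3.
Column maxima: E → 7, W → 3; minimax = 3.
-3 ≠ 3, so there is no saddle point; optimal play is mixed.
Let the row player play Up with probability p. Expected payoff against E: 7p + (-4)(1−p) = 11p − 4; against W: (-3)p + 3(1−p) = −6p + 3.
Setting these equal: 11p − 4 = −6p + 3 ⇒ 17p = 7 ⇒ p = 7/17, and the value is (11)·(7/17) − 4 = 9/17.
For the column player: with q = P(E), equating Up's and Down's payoffs gives 10q − 3 = −7q + 3 ⇒ q = 6/17.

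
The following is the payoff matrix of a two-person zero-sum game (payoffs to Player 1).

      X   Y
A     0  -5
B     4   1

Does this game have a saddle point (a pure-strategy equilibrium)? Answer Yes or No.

Yes

Row minima: A → -5, B → 1; maximin = 1.
Column maxima: X → 4, Y → 1; minimax = 1.
maximin = minimax = 1, so a saddle point exists.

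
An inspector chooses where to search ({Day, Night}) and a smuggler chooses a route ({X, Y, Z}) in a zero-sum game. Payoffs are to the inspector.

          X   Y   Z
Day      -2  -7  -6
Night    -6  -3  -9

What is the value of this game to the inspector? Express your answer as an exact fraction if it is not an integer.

Row minima: Day → -7, Night → -9; maximin = -7.
Column maxima: X → -2, Y → -3, Z → -6; minimax = -6.
-7 ≠ -6, so there is no saddle point; optimal play is mixed.
X is strictly dominated by Z (it gives the inspector strictly more in every row), so the smuggler never plays it.
On the remaining 2×2 (Day, Night vs Y, Z):
Let the inspector play Day with probability p. Expected payoff against Y: (-7)p + (-3)(1−p) = −4p − 3; against Z: (-6)p + (-9)(1−p) = 3p − 9.
Setting these equal: −4p − 3 = 3p − 9 ⇒ −7p = -6 ⇒ p = 6/7, and the value is (-4)·(6/7) − 3 = -45/7.
For the smuggler: with q = P(Y), equating Day's and Night's payoffs gives −q − 6 = 6q − 9 ⇒ q = 3/7.

-45/7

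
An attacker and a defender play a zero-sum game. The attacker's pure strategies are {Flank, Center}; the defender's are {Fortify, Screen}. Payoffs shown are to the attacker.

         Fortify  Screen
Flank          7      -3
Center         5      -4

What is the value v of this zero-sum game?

Row minima: Flank → -3, Center → -4; maximin = -3.
Column maxima: Fortify → 7, Screen → -3; minimax = -3.
Since maximin = minimax = -3, there is a saddle point and the value is -3.

-3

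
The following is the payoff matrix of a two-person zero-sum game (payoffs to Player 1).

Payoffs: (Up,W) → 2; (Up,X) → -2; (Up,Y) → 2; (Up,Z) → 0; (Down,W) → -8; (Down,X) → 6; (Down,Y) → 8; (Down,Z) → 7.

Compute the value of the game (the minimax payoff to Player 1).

-2/9

Row minima: Up → -2, Down → -8; maximin = -2.
Column maxima: W → 2, X → 6, Y → 8, Z → 7; minimax = 2.
-2 ≠ 2, so there is no saddle point; optimal play is mixed.
Y is strictly dominated by X (it gives Player 1 strictly more in every row), so Player 2 never plays it.
Z is strictly dominated by X (it gives Player 1 strictly more in every row), so Player 2 never plays it.
On the remaining 2×2 (Up, Down vs W, X):
Let Player 1 play Up with probability p. Expected payoff against W: 2p + (-8)(1−p) = 10p − 8; against X: (-2)p + 6(1−p) = −8p + 6.
Setting these equal: 10p − 8 = −8p + 6 ⇒ 18p = 14 ⇒ p = 7/9, and the value is (10)·(7/9) − 8 = -2/9.
For Player 2: with q = P(W), equating Up's and Down's payoffs gives 4q − 2 = −14q + 6 ⇒ q = 4/9.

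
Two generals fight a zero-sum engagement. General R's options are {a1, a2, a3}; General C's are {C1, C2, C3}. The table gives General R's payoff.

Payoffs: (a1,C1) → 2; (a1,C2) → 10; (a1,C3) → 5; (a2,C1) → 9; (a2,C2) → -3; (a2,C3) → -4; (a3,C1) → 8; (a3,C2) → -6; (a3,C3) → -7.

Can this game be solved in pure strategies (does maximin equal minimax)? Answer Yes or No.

Row minima: a1 → 2, a2 → -4, a3 → -7; maximin = 2.
Column maxima: C1 → 9, C2 → 10, C3 → 5; minimax = 5.
2 ≠ 5, so no pure-strategy equilibrium exists.

No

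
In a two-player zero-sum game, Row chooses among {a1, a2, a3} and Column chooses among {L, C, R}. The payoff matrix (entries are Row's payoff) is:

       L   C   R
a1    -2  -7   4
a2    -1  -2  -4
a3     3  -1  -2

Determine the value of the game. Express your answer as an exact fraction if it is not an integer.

Row minima: a1 → -7, a2 → -4, a3 → -2; maximin = -2.
Column maxima: L → 3, C → -1, R → 4; minimax = -1.
-2 ≠ -1, so there is no saddle point; optimal play is mixed.
a2 is strictly dominated by a3, so Row never plays it.
L is strictly dominated by C (it gives Row strictly more in every row), so Column never plays it.
On the remaining 2×2 (a1, a3 vs C, R):
Let Row play a1 with probability p. Expected payoff against C: (-7)p + (-1)(1−p) = −6p − 1; against R: 4p + (-2)(1−p) = 6p − 2.
Setting these equal: −6p − 1 = 6p − 2 ⇒ −12p = -1 ⇒ p = 1/12, and the value is (-6)·(1/12) − 1 = -3/2.
For Column: with q = P(C), equating a1's and a3's payoffs gives −11q + 4 = q − 2 ⇒ q = 1/2.

-3/2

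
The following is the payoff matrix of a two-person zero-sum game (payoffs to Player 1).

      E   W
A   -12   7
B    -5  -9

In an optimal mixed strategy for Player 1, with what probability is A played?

4/23

Row minima: A → -12, B → -9; maximin = -9.
Column maxima: E → -5, W → 7; minimax = -5.
-9 ≠ -5, so there is no saddle point; optimal play is mixed.
Let Player 1 play A with probability p. Expected payoff against E: (-12)p + (-5)(1−p) = −7p − 5; against W: 7p + (-9)(1−p) = 16p − 9.
Setting these equal: −7p − 5 = 16p − 9 ⇒ −23p = -4 ⇒ p = 4/23, and the value is (-7)·(4/23) − 5 = -143/23.
For Player 2: with q = P(E), equating A's and B's payoffs gives −19q + 7 = 4q − 9 ⇒ q = 16/23.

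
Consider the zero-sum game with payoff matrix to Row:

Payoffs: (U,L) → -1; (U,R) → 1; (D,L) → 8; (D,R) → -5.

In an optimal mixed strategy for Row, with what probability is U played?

13/15

Row minima: U → -1, D → -5; maximin = -1.
Column maxima: L → 8, R → 1; minimax = 1.
-1 ≠ 1, so there is no saddle point; optimal play is mixed.
Let Row play U with probability p. Expected payoff against L: (-1)p + 8(1−p) = −9p + 8; against R: 1p + (-5)(1−p) = 6p − 5.
Setting these equal: −9p + 8 = 6p − 5 ⇒ −15p = -13 ⇒ p = 13/15, and the value is (-9)·(13/15) + 8 = 1/5.
For Column: with q = P(L), equating U's and D's payoffs gives −2q + 1 = 13q − 5 ⇒ q = 2/5.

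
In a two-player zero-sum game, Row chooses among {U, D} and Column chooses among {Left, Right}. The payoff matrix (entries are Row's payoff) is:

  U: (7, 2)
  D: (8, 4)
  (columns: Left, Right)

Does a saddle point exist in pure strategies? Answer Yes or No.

Row minima: U → 2, D → 4; maximin = 4.
Column maxima: Left → 8, Right → 4; minimax = 4.
maximin = minimax = 4, so a saddle point exists.

Yes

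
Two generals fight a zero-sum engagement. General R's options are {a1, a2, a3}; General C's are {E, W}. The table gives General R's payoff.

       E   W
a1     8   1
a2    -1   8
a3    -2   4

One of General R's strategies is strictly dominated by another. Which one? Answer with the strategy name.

a3

a2 gives a strictly higher payoff than a3 against every column: -1 > -2, 8 > 4.
So a3 is strictly dominated and General R never plays it.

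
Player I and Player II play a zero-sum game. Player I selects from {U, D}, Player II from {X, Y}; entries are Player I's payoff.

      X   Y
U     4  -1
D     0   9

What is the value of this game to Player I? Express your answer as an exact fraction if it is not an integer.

18/7

Row minima: U → -1, D → 0; maximin = 0.
Column maxima: X → 4, Y → 9; minimax = 4.
0 ≠ 4, so there is no saddle point; optimal play is mixed.
Let Player I play U with probability p. Expected payoff against X: 4p + 0(1−p) = 4p; against Y: (-1)p + 9(1−p) = −10p + 9.
Setting these equal: 4p = −10p + 9 ⇒ 14p = 9 ⇒ p = 9/14, and the value is (4)·(9/14) = 18/7.
For Player II: with q = P(X), equating U's and D's payoffs gives 5q − 1 = −9q + 9 ⇒ q = 5/7.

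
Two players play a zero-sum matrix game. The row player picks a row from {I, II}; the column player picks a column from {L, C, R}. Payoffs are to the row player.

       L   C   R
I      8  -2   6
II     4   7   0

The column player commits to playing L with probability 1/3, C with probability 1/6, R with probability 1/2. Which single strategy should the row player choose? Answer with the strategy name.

Expected payoff of I: (1/3)·8 + (1/6)·(-2) + (1/2)·6 = 16/3.
Expected payoff of II: (1/3)·4 + (1/6)·7 + (1/2)·0 = 5/2.
The largest is 16/3, so the row player's best response is I.

I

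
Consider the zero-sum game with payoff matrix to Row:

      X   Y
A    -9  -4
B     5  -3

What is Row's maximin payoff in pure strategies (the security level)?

Row minima: A → -9, B → -3.
The best of these is -3.

-3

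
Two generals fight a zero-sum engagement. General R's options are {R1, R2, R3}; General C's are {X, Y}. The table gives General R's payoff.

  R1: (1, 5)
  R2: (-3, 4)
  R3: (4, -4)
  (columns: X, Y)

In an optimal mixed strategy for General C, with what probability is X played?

3/4

Row minima: R1 → 1, R2 → -3, R3 → -4; maximin = 1.
Column maxima: X → 4, Y → 5; minimax = 4.
1 ≠ 4, so there is no saddle point; optimal play is mixed.
R2 is strictly dominated by R1, so General R never plays it.
On the remaining 2×2 (R1, R3 vs X, Y):
Let General R play R1 with probability p. Expected payoff against X: 1p + 4(1−p) = −3p + 4; against Y: 5p + (-4)(1−p) = 9p − 4.
Setting these equal: −3p + 4 = 9p − 4 ⇒ −12p = -8 ⇒ p = 2/3, and the value is (-3)·(2/3) + 4 = 2.
For General C: with q = P(X), equating R1's and R3's payoffs gives −4q + 5 = 8q − 4 ⇒ q = 3/4.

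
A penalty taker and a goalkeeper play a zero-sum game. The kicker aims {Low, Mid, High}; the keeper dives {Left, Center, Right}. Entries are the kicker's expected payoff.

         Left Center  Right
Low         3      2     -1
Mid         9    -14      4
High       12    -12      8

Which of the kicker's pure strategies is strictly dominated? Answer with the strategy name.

High gives a strictly higher payoff than Mid against every column: 12 > 9, -12 > -14, 8 > 4.
So Mid is strictly dominated and the kicker never plays it.

Mid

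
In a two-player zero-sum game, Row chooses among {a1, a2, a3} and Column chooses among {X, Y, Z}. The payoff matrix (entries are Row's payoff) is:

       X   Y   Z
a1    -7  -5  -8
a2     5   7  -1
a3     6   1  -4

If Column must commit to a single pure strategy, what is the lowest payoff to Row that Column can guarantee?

Column maxima: X → 6, Y → 7, Z → -1.
The smallest of these is -1.

-1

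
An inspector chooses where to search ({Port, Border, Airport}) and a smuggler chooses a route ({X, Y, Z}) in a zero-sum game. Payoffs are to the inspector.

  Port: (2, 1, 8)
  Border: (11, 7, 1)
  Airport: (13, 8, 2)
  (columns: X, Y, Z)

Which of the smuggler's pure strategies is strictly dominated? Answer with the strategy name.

Y holds the inspector's payoff strictly below X in every row: 1 < 2, 7 < 11, 8 < 13.
So X is strictly dominated for the smuggler.

X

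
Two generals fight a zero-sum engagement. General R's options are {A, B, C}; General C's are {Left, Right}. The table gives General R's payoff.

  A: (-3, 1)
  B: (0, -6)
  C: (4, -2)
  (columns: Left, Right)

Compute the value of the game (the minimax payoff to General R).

-1/5

Row minima: A → -3, B → -6, C → -2; maximin = -2.
Column maxima: Left → 4, Right → 1; minimax = 1.
-2 ≠ 1, so there is no saddle point; optimal play is mixed.
B is strictly dominated by C, so General R never plays it.
On the remaining 2×2 (A, C vs Left, Right):
Let General R play A with probability p. Expected payoff against Left: (-3)p + 4(1−p) = −7p + 4; against Right: 1p + (-2)(1−p) = 3p − 2.
Setting these equal: −7p + 4 = 3p − 2 ⇒ −10p = -6 ⇒ p = 3/5, and the value is (-7)·(3/5) + 4 = -1/5.
For General C: with q = P(Left), equating A's and C's payoffs gives −4q + 1 = 6q − 2 ⇒ q = 3/10.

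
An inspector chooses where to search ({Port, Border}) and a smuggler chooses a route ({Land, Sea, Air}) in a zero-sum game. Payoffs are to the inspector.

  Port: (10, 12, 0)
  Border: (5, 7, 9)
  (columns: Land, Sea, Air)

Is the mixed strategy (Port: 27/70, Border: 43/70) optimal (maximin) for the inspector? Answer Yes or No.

No

Against Land this mix gives (27/70)·10 + (43/70)·5 = 97/14.
Against Sea this mix gives (27/70)·12 + (43/70)·7 = 125/14.
Against Air this mix gives (27/70)·0 + (43/70)·9 = 387/70.
The smuggler will play Air, holding the inspector to 387/70. Shifting weight toward the row that does better against Air would raise this floor (the equalizing mix achieves 45/7 against both Air and Land), so the proposed strategy is not optimal.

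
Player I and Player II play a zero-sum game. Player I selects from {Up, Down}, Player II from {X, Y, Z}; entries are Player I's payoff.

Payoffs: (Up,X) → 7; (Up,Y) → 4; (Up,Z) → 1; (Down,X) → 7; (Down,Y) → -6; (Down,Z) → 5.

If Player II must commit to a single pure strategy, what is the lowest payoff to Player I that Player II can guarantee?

4

Column maxima: X → 7, Y → 4, Z → 5.
The smallest of these is 4.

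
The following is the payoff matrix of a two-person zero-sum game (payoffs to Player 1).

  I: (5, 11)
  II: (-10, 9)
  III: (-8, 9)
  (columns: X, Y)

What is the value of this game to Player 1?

Row minima: I → 5, II → -10, III → -8; maximin = 5.
Column maxima: X → 5, Y → 11; minimax = 5.
Since maximin = minimax = 5, there is a saddle point and the value is 5.

5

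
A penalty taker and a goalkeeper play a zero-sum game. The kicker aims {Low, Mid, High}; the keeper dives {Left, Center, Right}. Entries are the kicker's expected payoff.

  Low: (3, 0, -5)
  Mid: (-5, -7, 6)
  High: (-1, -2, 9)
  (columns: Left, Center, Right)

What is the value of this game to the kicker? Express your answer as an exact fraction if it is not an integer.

-5/8

Row minima: Low → -5, Mid → -7, High → -2; maximin = -2.
Column maxima: Left → 3, Center → 0, Right → 9; minimax = 0.
-2 ≠ 0, so there is no saddle point; optimal play is mixed.
Mid is strictly dominated by High, so the kicker never plays it.
Left is strictly dominated by Center (it gives the kicker strictly more in every row), so the keeper never plays it.
On the remaining 2×2 (Low, High vs Center, Right):
Let the kicker play Low with probability p. Expected payoff against Center: 0p + (-2)(1−p) = 2p − 2; against Right: (-5)p + 9(1−p) = −14p + 9.
Setting these equal: 2p − 2 = −14p + 9 ⇒ 16p = 11 ⇒ p = 11/16, and the value is (2)·(11/16) − 2 = -5/8.
For the keeper: with q = P(Center), equating Low's and High's payoffs gives 5q − 5 = −11q + 9 ⇒ q = 7/8.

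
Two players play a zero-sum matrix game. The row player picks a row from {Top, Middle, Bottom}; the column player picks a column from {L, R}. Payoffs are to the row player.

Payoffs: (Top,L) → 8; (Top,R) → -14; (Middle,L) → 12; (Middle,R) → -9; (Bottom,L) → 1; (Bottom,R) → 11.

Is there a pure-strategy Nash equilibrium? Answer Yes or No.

Row minima: Top → -14, Middle → -9, Bottom → 1; maximin = 1.
Column maxima: L → 12, R → 11; minimax = 11.
1 ≠ 11, so no pure-strategy equilibrium exists.

No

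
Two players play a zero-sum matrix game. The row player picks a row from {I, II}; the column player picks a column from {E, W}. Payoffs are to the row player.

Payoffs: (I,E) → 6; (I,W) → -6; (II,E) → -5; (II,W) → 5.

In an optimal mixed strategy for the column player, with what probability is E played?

1/2

Row minima: I → -6, II → -5; maximin = -5.
Column maxima: E → 6, W → 5; minimax = 5.
-5 ≠ 5, so there is no saddle point; optimal play is mixed.
Let the row player play I with probability p. Expected payoff against E: 6p + (-5)(1−p) = 11p − 5; against W: (-6)p + 5(1−p) = −11p + 5.
Setting these equal: 11p − 5 = −11p + 5 ⇒ 22p = 10 ⇒ p = 5/11, and the value is (11)·(5/11) − 5 = 0.
For the column player: with q = P(E), equating I's and II's payoffs gives 12q − 6 = −10q + 5 ⇒ q = 1/2.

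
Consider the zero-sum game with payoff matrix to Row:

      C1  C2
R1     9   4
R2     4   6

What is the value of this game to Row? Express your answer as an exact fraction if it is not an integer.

38/7

Row minima: R1 → 4, R2 → 4; maximin = 4.
Column maxima: C1 → 9, C2 → 6; minimax = 6.
4 ≠ 6, so there is no saddle point; optimal play is mixed.
Let Row play R1 with probability p. Expected payoff against C1: 9p + 4(1−p) = 5p + 4; against C2: 4p + 6(1−p) = −2p + 6.
Setting these equal: 5p + 4 = −2p + 6 ⇒ 7p = 2 ⇒ p = 2/7, and the value is (5)·(2/7) + 4 = 38/7.
For Column: with q = P(C1), equating R1's and R2's payoffs gives 5q + 4 = −2q + 6 ⇒ q = 2/7.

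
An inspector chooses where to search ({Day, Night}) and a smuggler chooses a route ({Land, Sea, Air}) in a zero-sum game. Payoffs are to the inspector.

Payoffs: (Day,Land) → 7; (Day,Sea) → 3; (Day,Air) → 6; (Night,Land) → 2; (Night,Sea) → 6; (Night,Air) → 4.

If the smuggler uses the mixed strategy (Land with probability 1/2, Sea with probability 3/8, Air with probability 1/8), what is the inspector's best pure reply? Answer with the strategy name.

Expected payoff of Day: (1/2)·7 + (3/8)·3 + (1/8)·6 = 43/8.
Expected payoff of Night: (1/2)·2 + (3/8)·6 + (1/8)·4 = 15/4.
The largest is 43/8, so the inspector's best response is Day.

Day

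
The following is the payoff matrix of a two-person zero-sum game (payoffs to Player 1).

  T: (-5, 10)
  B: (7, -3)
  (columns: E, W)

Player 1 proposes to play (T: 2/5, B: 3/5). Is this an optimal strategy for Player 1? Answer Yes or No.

Yes

Against E this mix gives (2/5)·(-5) + (3/5)·7 = 11/5.
Against W this mix gives (2/5)·10 + (3/5)·(-3) = 11/5.
All of Player 2's active replies (E, W) yield 11/5, and no column does worse for Player 1. The mix makes Player 2 indifferent and guarantees 11/5, so it is optimal.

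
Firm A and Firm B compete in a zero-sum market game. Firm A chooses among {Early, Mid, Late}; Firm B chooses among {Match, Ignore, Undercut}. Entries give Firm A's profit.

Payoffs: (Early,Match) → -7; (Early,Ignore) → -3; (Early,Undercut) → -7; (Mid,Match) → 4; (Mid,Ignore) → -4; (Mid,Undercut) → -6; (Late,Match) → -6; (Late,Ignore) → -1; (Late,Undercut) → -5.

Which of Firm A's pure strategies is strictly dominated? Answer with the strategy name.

Late gives a strictly higher payoff than Early against every column: -6 > -7, -1 > -3, -5 > -7.
So Early is strictly dominated and Firm A never plays it.

Early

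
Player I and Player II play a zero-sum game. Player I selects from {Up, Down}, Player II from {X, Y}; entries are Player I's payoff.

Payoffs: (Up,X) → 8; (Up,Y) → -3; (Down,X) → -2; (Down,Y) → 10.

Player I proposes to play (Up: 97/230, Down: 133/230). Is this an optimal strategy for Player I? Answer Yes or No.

No

Against X this mix gives (97/230)·8 + (133/230)·(-2) = 51/23.
Against Y this mix gives (97/230)·(-3) + (133/230)·10 = 1039/230.
Player II will play X, holding Player I to 51/23. Shifting weight toward the row that does better against X would raise this floor (the equalizing mix achieves 74/23 against both X and Y), so the proposed strategy is not optimal.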